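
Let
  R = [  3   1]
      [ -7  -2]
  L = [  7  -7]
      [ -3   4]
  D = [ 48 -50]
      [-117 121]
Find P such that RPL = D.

P = [[3, 0], [-3, -2]]

Isolating P: multiply by R⁻¹ from the left and L⁻¹ from the right, so P = R⁻¹DL⁻¹.
R has determinant 1; R⁻¹ = [[-2, -1], [7, 3]].
L has determinant 7; L⁻¹ = [[4/7, 1], [3/7, 1]].
R⁻¹D = [[21, -21], [-15, 13]].
P = (R⁻¹D)L⁻¹ = [[3, 0], [-3, -2]].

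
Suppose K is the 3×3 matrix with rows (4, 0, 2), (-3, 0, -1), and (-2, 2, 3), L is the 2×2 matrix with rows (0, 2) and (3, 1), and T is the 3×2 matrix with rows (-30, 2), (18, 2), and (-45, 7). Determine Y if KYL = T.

Y = [[-1, -1], [-3, -4], [5, -3]]

Isolating Y: multiply by K⁻¹ from the left and L⁻¹ from the right, so Y = K⁻¹TL⁻¹.
K has determinant -4; K⁻¹ = [[-1/2, -1, 0], [-11/4, -4, 1/2], [3/2, 2, 0]].
L has determinant -6; L⁻¹ = [[-1/6, 1/3], [1/2, 0]].
K⁻¹T = [[-3, -3], [-12, -10], [-9, 7]].
Y = (K⁻¹T)L⁻¹ = [[-1, -1], [-3, -4], [5, -3]].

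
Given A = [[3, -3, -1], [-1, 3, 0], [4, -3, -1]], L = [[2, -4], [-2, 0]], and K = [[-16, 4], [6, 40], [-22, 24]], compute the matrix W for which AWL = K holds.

Left-multiply by A⁻¹ and right-multiply by L⁻¹: W = A⁻¹KL⁻¹.
det A = 3; the adjugate gives A⁻¹ = [[-1, 0, 1], [-1/3, 1/3, 1/3], [-3, -1, 2]].
det L = -8; the adjugate gives L⁻¹ = [[0, -1/2], [-1/4, -1/4]].
A⁻¹K = [[-6, 20], [0, 20], [-2, -4]].
W = (A⁻¹K)L⁻¹ = [[-5, -2], [-5, -5], [1, 2]].

W = [[-5, -2], [-5, -5], [1, 2]]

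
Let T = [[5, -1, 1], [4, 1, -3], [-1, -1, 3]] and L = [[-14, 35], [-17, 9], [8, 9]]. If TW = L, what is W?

T is on the left of W, so left-multiply by T⁻¹: W = T⁻¹L.
det T = 6, so T⁻¹ = [[0, 1/3, 1/3], [-3/2, 8/3, 19/6], [-1/2, 1, 3/2]].
W = T⁻¹L = [[0, 1/3, 1/3], [-3/2, 8/3, 19/6], [-1/2, 1, 3/2]] · [[-14, 35], [-17, 9], [8, 9]] = [[-3, 6], [1, 0], [2, 5]].

W = [[-3, 6], [1, 0], [2, 5]]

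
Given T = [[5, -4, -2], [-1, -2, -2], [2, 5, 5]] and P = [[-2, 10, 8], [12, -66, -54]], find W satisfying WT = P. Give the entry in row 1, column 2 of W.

Since T sits to the right of W, W = PT⁻¹.
det T = -2, so T⁻¹ = [[0, -5, -2], [-1/2, -29/2, -6], [1/2, 33/2, 7]].
W = PT⁻¹ = [[-2, 10, 8], [12, -66, -54]] · [[0, -5, -2], [-1/2, -29/2, -6], [1/2, 33/2, 7]] = [[-1, -3, 0], [6, 6, -6]].

-3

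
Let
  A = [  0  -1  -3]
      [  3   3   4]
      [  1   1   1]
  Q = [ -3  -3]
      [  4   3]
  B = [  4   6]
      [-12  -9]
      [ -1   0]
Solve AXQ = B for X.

Left-multiply by A⁻¹ and right-multiply by Q⁻¹: X = A⁻¹BQ⁻¹.
det A = -1, so A⁻¹ = [[1, 2, -5], [-1, -3, 9], [0, 1, -3]].
det Q = 3; the adjugate gives Q⁻¹ = [[1, 1], [-4/3, -1]].
A⁻¹B = [[-15, -12], [23, 21], [-9, -9]].
X = (A⁻¹B)Q⁻¹ = [[1, -3], [-5, 2], [3, 0]].

X = [[1, -3], [-5, 2], [3, 0]]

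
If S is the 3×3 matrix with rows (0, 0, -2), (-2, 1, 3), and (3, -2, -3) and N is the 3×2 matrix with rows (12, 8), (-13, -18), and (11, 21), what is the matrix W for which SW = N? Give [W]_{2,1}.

Left-multiplying both sides by S⁻¹ gives W = S⁻¹N.
det S = -2; the adjugate gives S⁻¹ = [[-3/2, -2, -1], [-3/2, -3, -2], [-1/2, 0, 0]].
W = S⁻¹N = [[-3/2, -2, -1], [-3/2, -3, -2], [-1/2, 0, 0]] · [[12, 8], [-13, -18], [11, 21]] = [[-3, 3], [-1, 0], [-6, -4]].

-1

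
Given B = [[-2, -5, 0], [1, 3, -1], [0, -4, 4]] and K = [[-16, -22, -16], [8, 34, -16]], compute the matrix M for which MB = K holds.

Right-multiplying both sides by B⁻¹ gives M = KB⁻¹.
det B = 4, so B⁻¹ = [[2, 5, 5/4], [-1, -2, -1/2], [-1, -2, -1/4]].
M = KB⁻¹ = [[-16, -22, -16], [8, 34, -16]] · [[2, 5, 5/4], [-1, -2, -1/2], [-1, -2, -1/4]] = [[6, -4, -5], [-2, 4, -3]].

M = [[6, -4, -5], [-2, 4, -3]]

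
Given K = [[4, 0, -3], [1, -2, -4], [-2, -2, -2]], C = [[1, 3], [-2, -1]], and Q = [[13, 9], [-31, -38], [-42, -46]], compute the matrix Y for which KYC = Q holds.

Left-multiply by K⁻¹ and right-multiply by C⁻¹: Y = K⁻¹QC⁻¹.
K has determinant 2; K⁻¹ = [[-2, 3, -3], [5, -7, 13/2], [-3, 4, -4]].
C has determinant 5; C⁻¹ = [[-1/5, -3/5], [2/5, 1/5]].
K⁻¹Q = [[7, 6], [9, 12], [5, 5]].
Y = (K⁻¹Q)C⁻¹ = [[1, -3], [3, -3], [1, -2]].

Y = [[1, -3], [3, -3], [1, -2]]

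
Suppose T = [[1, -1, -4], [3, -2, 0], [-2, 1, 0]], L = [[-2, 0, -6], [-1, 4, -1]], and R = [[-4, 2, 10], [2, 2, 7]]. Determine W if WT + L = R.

W = [[-4, 2, 2], [-2, 3, 2]]

WT = R − L = [[-2, 2, 16], [3, -2, 8]].
Right-multiplying both sides by T⁻¹ gives W = (R − L)T⁻¹.
T has determinant 4; T⁻¹ = [[0, -1, -2], [0, -2, -3], [-1/4, 1/4, 1/4]].
W = (R − L)T⁻¹ = [[-4, 2, 2], [-2, 3, 2]].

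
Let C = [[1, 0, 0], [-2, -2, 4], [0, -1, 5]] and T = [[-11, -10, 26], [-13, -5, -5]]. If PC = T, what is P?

P = [[-3, 4, 2], [-3, 5, -5]]

Since C sits to the right of P, P = TC⁻¹.
C has determinant -6; C⁻¹ = [[1, 0, 0], [-5/3, -5/6, 2/3], [-1/3, -1/6, 1/3]].
P = TC⁻¹ = [[-11, -10, 26], [-13, -5, -5]] · [[1, 0, 0], [-5/3, -5/6, 2/3], [-1/3, -1/6, 1/3]] = [[-3, 4, 2], [-3, 5, -5]].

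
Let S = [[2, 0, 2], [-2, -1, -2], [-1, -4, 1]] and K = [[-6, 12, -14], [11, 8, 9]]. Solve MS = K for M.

S is on the right of M, so right-multiply by S⁻¹: M = KS⁻¹.
S has determinant -4; S⁻¹ = [[9/4, 2, -1/2], [-1, -1, 0], [-7/4, -2, 1/2]].
M = KS⁻¹ = [[-6, 12, -14], [11, 8, 9]] · [[9/4, 2, -1/2], [-1, -1, 0], [-7/4, -2, 1/2]] = [[-1, 4, -4], [1, -4, -1]].

M = [[-1, 4, -4], [1, -4, -1]]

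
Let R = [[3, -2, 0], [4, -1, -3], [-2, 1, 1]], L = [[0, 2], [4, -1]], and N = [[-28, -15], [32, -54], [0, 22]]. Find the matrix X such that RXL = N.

X = [[-1, 1], [4, 5], [5, -3]]

Isolating X: multiply by R⁻¹ from the left and L⁻¹ from the right, so X = R⁻¹NL⁻¹.
R has determinant 2; R⁻¹ = [[1, 1, 3], [1, 3/2, 9/2], [1, 1/2, 5/2]].
L has determinant -8; L⁻¹ = [[1/8, 1/4], [1/2, 0]].
R⁻¹N = [[4, -3], [20, 3], [-12, 13]].
X = (R⁻¹N)L⁻¹ = [[-1, 1], [4, 5], [5, -3]].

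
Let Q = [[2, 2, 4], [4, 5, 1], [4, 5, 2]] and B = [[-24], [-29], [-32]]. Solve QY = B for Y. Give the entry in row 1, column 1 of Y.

-4

Since Q multiplies Y on the left, Y = Q⁻¹B.
Q has determinant 2; Q⁻¹ = [[5/2, 8, -9], [-2, -6, 7], [0, -1, 1]].
Y = Q⁻¹B = [[5/2, 8, -9], [-2, -6, 7], [0, -1, 1]] · [[-24], [-29], [-32]] = [[-4], [-2], [-3]].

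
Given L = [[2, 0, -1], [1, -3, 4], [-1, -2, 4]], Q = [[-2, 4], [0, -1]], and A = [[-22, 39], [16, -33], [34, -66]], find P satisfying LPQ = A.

P = L⁻¹AQ⁻¹ (apply L⁻¹ on the left and Q⁻¹ on the right).
L has determinant -3; L⁻¹ = [[4/3, -2/3, 1], [8/3, -7/3, 3], [5/3, -4/3, 2]].
det Q = 2, so Q⁻¹ = [[-1/2, -2], [0, -1]].
L⁻¹A = [[-6, 8], [6, -17], [10, -23]].
P = (L⁻¹A)Q⁻¹ = [[3, 4], [-3, 5], [-5, 3]].

P = [[3, 4], [-3, 5], [-5, 3]]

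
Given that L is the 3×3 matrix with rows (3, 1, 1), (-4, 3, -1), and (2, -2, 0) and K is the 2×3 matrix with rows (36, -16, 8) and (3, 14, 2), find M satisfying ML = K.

Right-multiplying both sides by L⁻¹ gives M = KL⁻¹.
det L = -6; the adjugate gives L⁻¹ = [[1/3, 1/3, 2/3], [1/3, 1/3, 1/6], [-1/3, -4/3, -13/6]].
M = KL⁻¹ = [[36, -16, 8], [3, 14, 2]] · [[1/3, 1/3, 2/3], [1/3, 1/3, 1/6], [-1/3, -4/3, -13/6]] = [[4, -4, 4], [5, 3, 0]].

M = [[4, -4, 4], [5, 3, 0]]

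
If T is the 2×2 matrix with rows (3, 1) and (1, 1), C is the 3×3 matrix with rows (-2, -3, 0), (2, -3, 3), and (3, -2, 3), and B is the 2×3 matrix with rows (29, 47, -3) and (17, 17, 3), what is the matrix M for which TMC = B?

M = [[-4, -1, 0], [-1, -3, 5]]

M = T⁻¹BC⁻¹ (apply T⁻¹ on the left and C⁻¹ on the right).
det T = 2; the adjugate gives T⁻¹ = [[1/2, -1/2], [-1/2, 3/2]].
det C = -3; the adjugate gives C⁻¹ = [[1, -3, 3], [-1, 2, -2], [-5/3, 13/3, -4]].
T⁻¹B = [[6, 15, -3], [11, 2, 6]].
M = (T⁻¹B)C⁻¹ = [[-4, -1, 0], [-1, -3, 5]].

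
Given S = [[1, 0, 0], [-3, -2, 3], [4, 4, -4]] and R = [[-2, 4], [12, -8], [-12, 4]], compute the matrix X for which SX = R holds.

Since S multiplies X on the left, X = S⁻¹R.
det S = -4, so S⁻¹ = [[1, 0, 0], [0, 1, 3/4], [1, 1, 1/2]].
X = S⁻¹R = [[1, 0, 0], [0, 1, 3/4], [1, 1, 1/2]] · [[-2, 4], [12, -8], [-12, 4]] = [[-2, 4], [3, -5], [4, -2]].

X = [[-2, 4], [3, -5], [4, -2]]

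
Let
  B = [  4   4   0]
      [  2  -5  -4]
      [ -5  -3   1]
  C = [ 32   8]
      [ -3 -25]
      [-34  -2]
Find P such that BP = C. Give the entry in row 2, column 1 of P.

5

Left-multiplying both sides by B⁻¹ gives P = B⁻¹C.
det B = 4; the adjugate gives B⁻¹ = [[-17/4, -1, -4], [9/2, 1, 4], [-31/4, -2, -7]].
P = B⁻¹C = [[-17/4, -1, -4], [9/2, 1, 4], [-31/4, -2, -7]] · [[32, 8], [-3, -25], [-34, -2]] = [[3, -1], [5, 3], [-4, 2]].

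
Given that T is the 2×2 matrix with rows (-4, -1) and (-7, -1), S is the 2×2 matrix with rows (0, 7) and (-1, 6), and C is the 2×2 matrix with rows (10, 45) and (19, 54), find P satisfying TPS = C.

P = T⁻¹CS⁻¹ (apply T⁻¹ on the left and S⁻¹ on the right).
det T = -3; the adjugate gives T⁻¹ = [[1/3, -1/3], [-7/3, 4/3]].
det S = 7, so S⁻¹ = [[6/7, -1], [1/7, 0]].
T⁻¹C = [[-3, -3], [2, -33]].
P = (T⁻¹C)S⁻¹ = [[-3, 3], [-3, -2]].

P = [[-3, 3], [-3, -2]]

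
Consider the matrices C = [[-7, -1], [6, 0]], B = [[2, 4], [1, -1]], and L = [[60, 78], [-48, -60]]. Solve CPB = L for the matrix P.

P = [[-3, -2], [-2, 0]]

P = C⁻¹LB⁻¹ (apply C⁻¹ on the left and B⁻¹ on the right).
det C = 6, so C⁻¹ = [[0, 1/6], [-1, -7/6]].
det B = -6, so B⁻¹ = [[1/6, 2/3], [1/6, -1/3]].
C⁻¹L = [[-8, -10], [-4, -8]].
P = (C⁻¹L)B⁻¹ = [[-3, -2], [-2, 0]].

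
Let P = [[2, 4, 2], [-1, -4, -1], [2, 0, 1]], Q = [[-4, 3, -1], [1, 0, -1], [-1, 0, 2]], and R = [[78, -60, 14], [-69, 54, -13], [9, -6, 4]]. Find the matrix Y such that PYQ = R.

Y = [[0, 3, 3], [-4, -3, -2], [-2, -2, -3]]

Isolating Y: multiply by P⁻¹ from the left and Q⁻¹ from the right, so Y = P⁻¹RQ⁻¹.
det P = 4, so P⁻¹ = [[-1, -1, 1], [-1/4, -1/2, 0], [2, 2, -1]].
Q has determinant -3; Q⁻¹ = [[0, 2, 1], [1/3, 3, 5/3], [0, 1, 1]].
P⁻¹R = [[0, 0, 3], [15, -12, 3], [9, -6, -2]].
Y = (P⁻¹R)Q⁻¹ = [[0, 3, 3], [-4, -3, -2], [-2, -2, -3]].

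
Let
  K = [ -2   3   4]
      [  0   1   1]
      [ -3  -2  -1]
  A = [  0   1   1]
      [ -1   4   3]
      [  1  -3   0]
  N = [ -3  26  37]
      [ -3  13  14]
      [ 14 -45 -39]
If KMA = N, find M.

Left-multiply by K⁻¹ and right-multiply by A⁻¹: M = K⁻¹NA⁻¹.
det K = 1, so K⁻¹ = [[1, -5, -1], [-3, 14, 2], [3, -13, -2]].
A has determinant 2; A⁻¹ = [[9/2, -3/2, -1/2], [3/2, -1/2, -1/2], [-1/2, 1/2, 1/2]].
K⁻¹N = [[-2, 6, 6], [-5, 14, 7], [2, -1, 7]].
M = (K⁻¹N)A⁻¹ = [[-3, 3, 1], [-5, 4, -1], [4, 1, 3]].

M = [[-3, 3, 1], [-5, 4, -1], [4, 1, 3]]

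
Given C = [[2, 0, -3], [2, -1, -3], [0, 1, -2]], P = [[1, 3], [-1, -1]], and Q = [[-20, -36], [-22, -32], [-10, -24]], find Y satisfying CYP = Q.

Isolating Y: multiply by C⁻¹ from the left and P⁻¹ from the right, so Y = C⁻¹QP⁻¹.
C has determinant 4; C⁻¹ = [[5/4, -3/4, -3/4], [1, -1, 0], [1/2, -1/2, -1/2]].
det P = 2; the adjugate gives P⁻¹ = [[-1/2, -3/2], [1/2, 1/2]].
C⁻¹Q = [[-1, -3], [2, -4], [6, 10]].
Y = (C⁻¹Q)P⁻¹ = [[-1, 0], [-3, -5], [2, -4]].

Y = [[-1, 0], [-3, -5], [2, -4]]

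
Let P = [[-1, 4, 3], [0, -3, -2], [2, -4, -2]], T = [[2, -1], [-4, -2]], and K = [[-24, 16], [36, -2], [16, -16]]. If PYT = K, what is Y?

Y = [[0, 5], [-2, 4], [-2, -4]]

Left-multiply by P⁻¹ and right-multiply by T⁻¹: Y = P⁻¹KT⁻¹.
det P = 4; the adjugate gives P⁻¹ = [[-1/2, -1, 1/4], [-1, -1, -1/2], [3/2, 1, 3/4]].
T has determinant -8; T⁻¹ = [[1/4, -1/8], [-1/2, -1/4]].
P⁻¹K = [[-20, -10], [-20, -6], [12, 10]].
Y = (P⁻¹K)T⁻¹ = [[0, 5], [-2, 4], [-2, -4]].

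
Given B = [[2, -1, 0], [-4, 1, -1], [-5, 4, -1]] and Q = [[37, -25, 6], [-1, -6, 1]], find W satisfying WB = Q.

W = [[4, -1, -5], [-4, 2, -3]]

Since B sits to the right of W, W = QB⁻¹.
det B = 5; the adjugate gives B⁻¹ = [[3/5, -1/5, 1/5], [1/5, -2/5, 2/5], [-11/5, -3/5, -2/5]].
W = QB⁻¹ = [[37, -25, 6], [-1, -6, 1]] · [[3/5, -1/5, 1/5], [1/5, -2/5, 2/5], [-11/5, -3/5, -2/5]] = [[4, -1, -5], [-4, 2, -3]].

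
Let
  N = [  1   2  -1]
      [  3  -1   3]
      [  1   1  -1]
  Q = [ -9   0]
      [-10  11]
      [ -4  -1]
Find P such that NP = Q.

N is on the left of P, so left-multiply by N⁻¹: P = N⁻¹Q.
det N = 6, so N⁻¹ = [[-1/3, 1/6, 5/6], [1, 0, -1], [2/3, 1/6, -7/6]].
P = N⁻¹Q = [[-1/3, 1/6, 5/6], [1, 0, -1], [2/3, 1/6, -7/6]] · [[-9, 0], [-10, 11], [-4, -1]] = [[-2, 1], [-5, 1], [-3, 3]].

P = [[-2, 1], [-5, 1], [-3, 3]]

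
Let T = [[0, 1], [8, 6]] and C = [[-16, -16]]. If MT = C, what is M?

Right-multiplying both sides by T⁻¹ gives M = CT⁻¹.
det T = -8; the adjugate gives T⁻¹ = [[-3/4, 1/8], [1, 0]].
M = CT⁻¹ = [[-16, -16]] · [[-3/4, 1/8], [1, 0]] = [[-4, -2]].

M = [[-4, -2]]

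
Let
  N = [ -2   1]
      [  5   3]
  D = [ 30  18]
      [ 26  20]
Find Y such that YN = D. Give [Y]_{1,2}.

Since N sits to the right of Y, Y = DN⁻¹.
det N = -11, so N⁻¹ = [[-3/11, 1/11], [5/11, 2/11]].
Y = DN⁻¹ = [[30, 18], [26, 20]] · [[-3/11, 1/11], [5/11, 2/11]] = [[0, 6], [2, 6]].

6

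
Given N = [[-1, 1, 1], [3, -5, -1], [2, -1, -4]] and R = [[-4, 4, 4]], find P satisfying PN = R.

P = [[4, 0, 0]]

Right-multiplying both sides by N⁻¹ gives P = RN⁻¹.
N has determinant -2; N⁻¹ = [[-19/2, -3/2, -2], [-5, -1, -1], [-7/2, -1/2, -1]].
P = RN⁻¹ = [[-4, 4, 4]] · [[-19/2, -3/2, -2], [-5, -1, -1], [-7/2, -1/2, -1]] = [[4, 0, 0]].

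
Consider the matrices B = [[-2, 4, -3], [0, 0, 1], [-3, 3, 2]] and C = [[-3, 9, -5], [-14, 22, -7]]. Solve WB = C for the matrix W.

W = [[3, 6, -1], [4, 1, 2]]

B is on the right of W, so right-multiply by B⁻¹: W = CB⁻¹.
B has determinant -6; B⁻¹ = [[1/2, 17/6, -2/3], [1/2, 13/6, -1/3], [0, 1, 0]].
W = CB⁻¹ = [[-3, 9, -5], [-14, 22, -7]] · [[1/2, 17/6, -2/3], [1/2, 13/6, -1/3], [0, 1, 0]] = [[3, 6, -1], [4, 1, 2]].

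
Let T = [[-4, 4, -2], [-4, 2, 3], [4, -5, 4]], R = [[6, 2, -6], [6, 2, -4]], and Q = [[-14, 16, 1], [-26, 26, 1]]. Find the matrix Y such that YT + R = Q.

Y = [[-4, 5, -4], [1, 5, -2]]

YT = Q − R = [[-20, 14, 7], [-32, 24, 5]].
T is on the right of Y, so right-multiply by T⁻¹: Y = (Q − R)T⁻¹.
det T = -4; the adjugate gives T⁻¹ = [[-23/4, 3/2, -4], [-7, 2, -5], [-3, 1, -2]].
Y = (Q − R)T⁻¹ = [[-4, 5, -4], [1, 5, -2]].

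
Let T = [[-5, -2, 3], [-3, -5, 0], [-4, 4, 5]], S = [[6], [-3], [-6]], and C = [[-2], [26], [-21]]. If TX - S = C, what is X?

X = [[-1], [-4], [-3]]

TX = C + S = [[4], [23], [-27]].
Left-multiplying both sides by T⁻¹ gives X = T⁻¹(C + S).
T has determinant -1; T⁻¹ = [[25, -22, -15], [-15, 13, 9], [32, -28, -19]].
X = T⁻¹(C + S) = [[-1], [-4], [-3]].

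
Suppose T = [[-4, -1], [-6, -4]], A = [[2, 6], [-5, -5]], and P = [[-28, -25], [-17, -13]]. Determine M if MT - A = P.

M = [[-1, 5], [-2, 5]]

MT = P + A = [[-26, -19], [-22, -18]].
Since T sits to the right of M, M = (P + A)T⁻¹.
det T = 10, so T⁻¹ = [[-2/5, 1/10], [3/5, -2/5]].
M = (P + A)T⁻¹ = [[-1, 5], [-2, 5]].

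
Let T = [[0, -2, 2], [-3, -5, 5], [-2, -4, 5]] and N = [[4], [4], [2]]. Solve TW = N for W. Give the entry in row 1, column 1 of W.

2

T is on the left of W, so left-multiply by T⁻¹: W = T⁻¹N.
det T = -6; the adjugate gives T⁻¹ = [[5/6, -1/3, 0], [-5/6, -2/3, 1], [-1/3, -2/3, 1]].
W = T⁻¹N = [[5/6, -1/3, 0], [-5/6, -2/3, 1], [-1/3, -2/3, 1]] · [[4], [4], [2]] = [[2], [-4], [-2]].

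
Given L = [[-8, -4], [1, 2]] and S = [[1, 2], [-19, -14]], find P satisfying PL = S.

P = [[0, 1], [2, -3]]

Right-multiplying both sides by L⁻¹ gives P = SL⁻¹.
det L = -12, so L⁻¹ = [[-1/6, -1/3], [1/12, 2/3]].
P = SL⁻¹ = [[1, 2], [-19, -14]] · [[-1/6, -1/3], [1/12, 2/3]] = [[0, 1], [2, -3]].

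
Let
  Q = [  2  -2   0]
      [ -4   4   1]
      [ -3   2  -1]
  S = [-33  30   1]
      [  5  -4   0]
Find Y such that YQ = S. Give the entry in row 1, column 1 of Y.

Since Q sits to the right of Y, Y = SQ⁻¹.
Q has determinant 2; Q⁻¹ = [[-3, -1, -1], [-7/2, -1, -1], [2, 1, 0]].
Y = SQ⁻¹ = [[-33, 30, 1], [5, -4, 0]] · [[-3, -1, -1], [-7/2, -1, -1], [2, 1, 0]] = [[-4, 4, 3], [-1, -1, -1]].

-4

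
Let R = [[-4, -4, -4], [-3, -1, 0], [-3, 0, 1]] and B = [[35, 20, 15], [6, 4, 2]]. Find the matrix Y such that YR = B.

Right-multiplying both sides by R⁻¹ gives Y = BR⁻¹.
R has determinant 4; R⁻¹ = [[-1/4, 1, -1], [3/4, -4, 3], [-3/4, 3, -2]].
Y = BR⁻¹ = [[35, 20, 15], [6, 4, 2]] · [[-1/4, 1, -1], [3/4, -4, 3], [-3/4, 3, -2]] = [[-5, 0, -5], [0, -4, 2]].

Y = [[-5, 0, -5], [0, -4, 2]]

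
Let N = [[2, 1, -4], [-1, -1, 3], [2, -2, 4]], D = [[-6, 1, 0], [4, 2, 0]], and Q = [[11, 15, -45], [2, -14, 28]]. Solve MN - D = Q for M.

M = [[5, -3, -4], [-2, 0, 5]]

MN = Q + D = [[5, 16, -45], [6, -12, 28]].
Since N sits to the right of M, M = (Q + D)N⁻¹.
det N = -2; the adjugate gives N⁻¹ = [[-1, -2, 1/2], [-5, -8, 1], [-2, -3, 1/2]].
M = (Q + D)N⁻¹ = [[5, -3, -4], [-2, 0, 5]].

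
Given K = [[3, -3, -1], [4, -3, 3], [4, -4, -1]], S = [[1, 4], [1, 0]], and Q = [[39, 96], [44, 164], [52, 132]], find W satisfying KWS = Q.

W = K⁻¹QS⁻¹ (apply K⁻¹ on the left and S⁻¹ on the right).
det K = 1; the adjugate gives K⁻¹ = [[15, 1, -12], [16, 1, -13], [-4, 0, 3]].
S has determinant -4; S⁻¹ = [[0, 1], [1/4, -1/4]].
K⁻¹Q = [[5, 20], [-8, -16], [0, 12]].
W = (K⁻¹Q)S⁻¹ = [[5, 0], [-4, -4], [3, -3]].

W = [[5, 0], [-4, -4], [3, -3]]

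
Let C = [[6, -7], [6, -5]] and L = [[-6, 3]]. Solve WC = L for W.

W = [[1, -2]]

Right-multiplying both sides by C⁻¹ gives W = LC⁻¹.
det C = 12, so C⁻¹ = [[-5/12, 7/12], [-1/2, 1/2]].
W = LC⁻¹ = [[-6, 3]] · [[-5/12, 7/12], [-1/2, 1/2]] = [[1, -2]].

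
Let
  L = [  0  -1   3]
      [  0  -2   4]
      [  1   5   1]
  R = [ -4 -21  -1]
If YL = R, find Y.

Right-multiplying both sides by L⁻¹ gives Y = RL⁻¹.
L has determinant 2; L⁻¹ = [[-11, 8, 1], [2, -3/2, 0], [1, -1/2, 0]].
Y = RL⁻¹ = [[-4, -21, -1]] · [[-11, 8, 1], [2, -3/2, 0], [1, -1/2, 0]] = [[1, 0, -4]].

Y = [[1, 0, -4]]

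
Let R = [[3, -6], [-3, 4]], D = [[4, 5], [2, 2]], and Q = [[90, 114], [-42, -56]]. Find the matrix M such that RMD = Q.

M = R⁻¹QD⁻¹ (apply R⁻¹ on the left and D⁻¹ on the right).
det R = -6, so R⁻¹ = [[-2/3, -1], [-1/2, -1/2]].
D has determinant -2; D⁻¹ = [[-1, 5/2], [1, -2]].
R⁻¹Q = [[-18, -20], [-24, -29]].
M = (R⁻¹Q)D⁻¹ = [[-2, -5], [-5, -2]].

M = [[-2, -5], [-5, -2]]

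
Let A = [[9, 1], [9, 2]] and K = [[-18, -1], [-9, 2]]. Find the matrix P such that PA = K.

Since A sits to the right of P, P = KA⁻¹.
det A = 9; the adjugate gives A⁻¹ = [[2/9, -1/9], [-1, 1]].
P = KA⁻¹ = [[-18, -1], [-9, 2]] · [[2/9, -1/9], [-1, 1]] = [[-3, 1], [-4, 3]].

P = [[-3, 1], [-4, 3]]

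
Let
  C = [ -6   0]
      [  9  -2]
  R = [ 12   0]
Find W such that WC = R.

W = [[-2, 0]]

Right-multiplying both sides by C⁻¹ gives W = RC⁻¹.
det C = 12, so C⁻¹ = [[-1/6, 0], [-3/4, -1/2]].
W = RC⁻¹ = [[12, 0]] · [[-1/6, 0], [-3/4, -1/2]] = [[-2, 0]].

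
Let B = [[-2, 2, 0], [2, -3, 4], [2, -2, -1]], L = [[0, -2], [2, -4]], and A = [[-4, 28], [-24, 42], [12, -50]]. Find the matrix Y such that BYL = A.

Isolating Y: multiply by B⁻¹ from the left and L⁻¹ from the right, so Y = B⁻¹AL⁻¹.
B has determinant -2; B⁻¹ = [[-11/2, -1, -4], [-5, -1, -4], [-1, 0, -1]].
L has determinant 4; L⁻¹ = [[-1, 1/2], [-1/2, 0]].
B⁻¹A = [[-2, 4], [-4, 18], [-8, 22]].
Y = (B⁻¹A)L⁻¹ = [[0, -1], [-5, -2], [-3, -4]].

Y = [[0, -1], [-5, -2], [-3, -4]]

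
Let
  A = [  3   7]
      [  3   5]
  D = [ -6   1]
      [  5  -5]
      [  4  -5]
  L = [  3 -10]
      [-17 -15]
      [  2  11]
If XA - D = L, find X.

X = [[-2, 1], [0, -4], [-2, 4]]

XA = L + D = [[-3, -9], [-12, -20], [6, 6]].
Right-multiplying both sides by A⁻¹ gives X = (L + D)A⁻¹.
det A = -6, so A⁻¹ = [[-5/6, 7/6], [1/2, -1/2]].
X = (L + D)A⁻¹ = [[-2, 1], [0, -4], [-2, 4]].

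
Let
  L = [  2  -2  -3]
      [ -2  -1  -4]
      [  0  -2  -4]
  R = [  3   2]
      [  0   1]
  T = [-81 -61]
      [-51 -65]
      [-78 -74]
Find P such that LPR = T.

P = [[-3, 5], [3, 1], [5, 5]]

Isolating P: multiply by L⁻¹ from the left and R⁻¹ from the right, so P = L⁻¹TR⁻¹.
det L = -4, so L⁻¹ = [[1, 1/2, -5/4], [2, 2, -7/2], [-1, -1, 3/2]].
det R = 3; the adjugate gives R⁻¹ = [[1/3, -2/3], [0, 1]].
L⁻¹T = [[-9, -1], [9, 7], [15, 15]].
P = (L⁻¹T)R⁻¹ = [[-3, 5], [3, 1], [5, 5]].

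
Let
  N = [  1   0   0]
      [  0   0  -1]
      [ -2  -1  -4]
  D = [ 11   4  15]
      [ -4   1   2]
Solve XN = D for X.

N is on the right of X, so right-multiply by N⁻¹: X = DN⁻¹.
det N = -1, so N⁻¹ = [[1, 0, 0], [-2, 4, -1], [0, -1, 0]].
X = DN⁻¹ = [[11, 4, 15], [-4, 1, 2]] · [[1, 0, 0], [-2, 4, -1], [0, -1, 0]] = [[3, 1, -4], [-6, 2, -1]].

X = [[3, 1, -4], [-6, 2, -1]]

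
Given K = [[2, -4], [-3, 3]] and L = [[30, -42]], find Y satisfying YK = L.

Since K sits to the right of Y, Y = LK⁻¹.
det K = -6; the adjugate gives K⁻¹ = [[-1/2, -2/3], [-1/2, -1/3]].
Y = LK⁻¹ = [[30, -42]] · [[-1/2, -2/3], [-1/2, -1/3]] = [[6, -6]].

Y = [[6, -6]]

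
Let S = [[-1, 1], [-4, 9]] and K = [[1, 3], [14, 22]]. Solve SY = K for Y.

Y = [[1, -1], [2, 2]]

S is on the left of Y, so left-multiply by S⁻¹: Y = S⁻¹K.
S has determinant -5; S⁻¹ = [[-9/5, 1/5], [-4/5, 1/5]].
Y = S⁻¹K = [[-9/5, 1/5], [-4/5, 1/5]] · [[1, 3], [14, 22]] = [[1, -1], [2, 2]].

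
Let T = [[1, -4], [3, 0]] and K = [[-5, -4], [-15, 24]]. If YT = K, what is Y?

Y = [[1, -2], [-6, -3]]

T is on the right of Y, so right-multiply by T⁻¹: Y = KT⁻¹.
det T = 12; the adjugate gives T⁻¹ = [[0, 1/3], [-1/4, 1/12]].
Y = KT⁻¹ = [[-5, -4], [-15, 24]] · [[0, 1/3], [-1/4, 1/12]] = [[1, -2], [-6, -3]].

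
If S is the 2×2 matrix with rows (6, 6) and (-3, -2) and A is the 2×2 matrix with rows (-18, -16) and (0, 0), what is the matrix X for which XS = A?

X = [[-2, 2], [0, 0]]

S is on the right of X, so right-multiply by S⁻¹: X = AS⁻¹.
det S = 6; the adjugate gives S⁻¹ = [[-1/3, -1], [1/2, 1]].
X = AS⁻¹ = [[-18, -16], [0, 0]] · [[-1/3, -1], [1/2, 1]] = [[-2, 2], [0, 0]].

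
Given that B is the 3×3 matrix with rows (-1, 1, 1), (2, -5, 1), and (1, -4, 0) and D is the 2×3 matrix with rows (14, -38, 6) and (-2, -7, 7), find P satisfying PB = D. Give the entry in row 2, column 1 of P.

B is on the right of P, so right-multiply by B⁻¹: P = DB⁻¹.
det B = -6, so B⁻¹ = [[-2/3, 2/3, -1], [-1/6, 1/6, -1/2], [1/2, 1/2, -1/2]].
P = DB⁻¹ = [[14, -38, 6], [-2, -7, 7]] · [[-2/3, 2/3, -1], [-1/6, 1/6, -1/2], [1/2, 1/2, -1/2]] = [[0, 6, 2], [6, 1, 2]].

6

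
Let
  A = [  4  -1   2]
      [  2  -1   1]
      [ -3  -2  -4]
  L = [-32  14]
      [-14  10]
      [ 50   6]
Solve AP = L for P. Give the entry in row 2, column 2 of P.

A is on the left of P, so left-multiply by A⁻¹: P = A⁻¹L.
det A = 5; the adjugate gives A⁻¹ = [[6/5, -8/5, 1/5], [1, -2, 0], [-7/5, 11/5, -2/5]].
P = A⁻¹L = [[6/5, -8/5, 1/5], [1, -2, 0], [-7/5, 11/5, -2/5]] · [[-32, 14], [-14, 10], [50, 6]] = [[-6, 2], [-4, -6], [-6, 0]].

-6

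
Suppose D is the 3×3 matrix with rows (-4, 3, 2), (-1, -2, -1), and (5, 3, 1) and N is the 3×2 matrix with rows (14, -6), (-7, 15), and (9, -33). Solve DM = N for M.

D is on the left of M, so left-multiply by D⁻¹: M = D⁻¹N.
det D = -2, so D⁻¹ = [[-1/2, -3/2, -1/2], [2, 7, 3], [-7/2, -27/2, -11/2]].
M = D⁻¹N = [[-1/2, -3/2, -1/2], [2, 7, 3], [-7/2, -27/2, -11/2]] · [[14, -6], [-7, 15], [9, -33]] = [[-1, -3], [6, -6], [-4, 0]].

M = [[-1, -3], [6, -6], [-4, 0]]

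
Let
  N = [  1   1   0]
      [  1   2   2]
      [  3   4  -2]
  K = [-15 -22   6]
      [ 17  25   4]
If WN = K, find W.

Since N sits to the right of W, W = KN⁻¹.
det N = -4; the adjugate gives N⁻¹ = [[3, -1/2, -1/2], [-2, 1/2, 1/2], [1/2, 1/4, -1/4]].
W = KN⁻¹ = [[-15, -22, 6], [17, 25, 4]] · [[3, -1/2, -1/2], [-2, 1/2, 1/2], [1/2, 1/4, -1/4]] = [[2, -2, -5], [3, 5, 3]].

W = [[2, -2, -5], [3, 5, 3]]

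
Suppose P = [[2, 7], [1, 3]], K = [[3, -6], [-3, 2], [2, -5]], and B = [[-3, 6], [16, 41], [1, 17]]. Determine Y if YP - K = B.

YP = B + K = [[0, 0], [13, 43], [3, 12]].
Since P sits to the right of Y, Y = (B + K)P⁻¹.
P has determinant -1; P⁻¹ = [[-3, 7], [1, -2]].
Y = (B + K)P⁻¹ = [[0, 0], [4, 5], [3, -3]].

Y = [[0, 0], [4, 5], [3, -3]]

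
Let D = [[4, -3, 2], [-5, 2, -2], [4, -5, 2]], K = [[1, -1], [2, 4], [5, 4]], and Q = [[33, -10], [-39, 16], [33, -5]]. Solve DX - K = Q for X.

DX = Q + K = [[34, -11], [-37, 20], [38, -1]].
D is on the left of X, so left-multiply by D⁻¹: X = D⁻¹(Q + K).
det D = 4, so D⁻¹ = [[-3/2, -1, 1/2], [1/2, 0, -1/2], [17/4, 2, -7/4]].
X = D⁻¹(Q + K) = [[5, -4], [-2, -5], [4, -5]].

X = [[5, -4], [-2, -5], [4, -5]]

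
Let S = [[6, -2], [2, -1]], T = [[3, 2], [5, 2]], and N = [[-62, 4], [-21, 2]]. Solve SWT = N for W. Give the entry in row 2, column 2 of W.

Isolating W: multiply by S⁻¹ from the left and T⁻¹ from the right, so W = S⁻¹NT⁻¹.
det S = -2; the adjugate gives S⁻¹ = [[1/2, -1], [1, -3]].
det T = -4; the adjugate gives T⁻¹ = [[-1/2, 1/2], [5/4, -3/4]].
S⁻¹N = [[-10, 0], [1, -2]].
W = (S⁻¹N)T⁻¹ = [[5, -5], [-3, 2]].

2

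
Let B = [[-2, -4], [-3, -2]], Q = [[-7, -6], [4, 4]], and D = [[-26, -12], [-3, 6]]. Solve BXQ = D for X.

Left-multiply by B⁻¹ and right-multiply by Q⁻¹: X = B⁻¹DQ⁻¹.
det B = -8, so B⁻¹ = [[1/4, -1/2], [-3/8, 1/4]].
det Q = -4, so Q⁻¹ = [[-1, -3/2], [1, 7/4]].
B⁻¹D = [[-5, -6], [9, 6]].
X = (B⁻¹D)Q⁻¹ = [[-1, -3], [-3, -3]].

X = [[-1, -3], [-3, -3]]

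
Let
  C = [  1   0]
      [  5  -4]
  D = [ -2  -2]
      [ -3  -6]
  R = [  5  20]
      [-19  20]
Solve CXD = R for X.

X = [[5, -5], [-1, -3]]

Left-multiply by C⁻¹ and right-multiply by D⁻¹: X = C⁻¹RD⁻¹.
det C = -4; the adjugate gives C⁻¹ = [[1, 0], [5/4, -1/4]].
det D = 6, so D⁻¹ = [[-1, 1/3], [1/2, -1/3]].
C⁻¹R = [[5, 20], [11, 20]].
X = (C⁻¹R)D⁻¹ = [[5, -5], [-1, -3]].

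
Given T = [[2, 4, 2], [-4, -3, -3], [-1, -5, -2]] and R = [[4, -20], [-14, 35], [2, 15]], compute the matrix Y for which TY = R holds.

Since T multiplies Y on the left, Y = T⁻¹R.
det T = -4, so T⁻¹ = [[9/4, 1/2, 3/2], [5/4, 1/2, 1/2], [-17/4, -3/2, -5/2]].
Y = T⁻¹R = [[9/4, 1/2, 3/2], [5/4, 1/2, 1/2], [-17/4, -3/2, -5/2]] · [[4, -20], [-14, 35], [2, 15]] = [[5, -5], [-1, 0], [-1, -5]].

Y = [[5, -5], [-1, 0], [-1, -5]]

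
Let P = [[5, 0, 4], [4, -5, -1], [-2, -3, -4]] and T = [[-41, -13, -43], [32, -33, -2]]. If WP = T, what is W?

W = [[-5, -1, 6], [2, 6, 1]]

Since P sits to the right of W, W = TP⁻¹.
det P = -3; the adjugate gives P⁻¹ = [[-17/3, 4, -20/3], [-6, 4, -7], [22/3, -5, 25/3]].
W = TP⁻¹ = [[-41, -13, -43], [32, -33, -2]] · [[-17/3, 4, -20/3], [-6, 4, -7], [22/3, -5, 25/3]] = [[-5, -1, 6], [2, 6, 1]].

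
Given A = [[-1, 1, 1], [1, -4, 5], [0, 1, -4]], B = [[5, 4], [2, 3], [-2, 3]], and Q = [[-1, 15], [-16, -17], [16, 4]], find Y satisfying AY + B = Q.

Y = [[-1, -5], [-2, 5], [-5, 1]]

AY = Q − B = [[-6, 11], [-18, -20], [18, 1]].
Since A multiplies Y on the left, Y = A⁻¹(Q − B).
det A = -6; the adjugate gives A⁻¹ = [[-11/6, -5/6, -3/2], [-2/3, -2/3, -1], [-1/6, -1/6, -1/2]].
Y = A⁻¹(Q − B) = [[-1, -5], [-2, 5], [-5, 1]].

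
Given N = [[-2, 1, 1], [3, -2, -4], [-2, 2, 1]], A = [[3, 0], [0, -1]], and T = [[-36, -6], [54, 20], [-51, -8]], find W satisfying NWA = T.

Isolating W: multiply by N⁻¹ from the left and A⁻¹ from the right, so W = N⁻¹TA⁻¹.
det N = -5; the adjugate gives N⁻¹ = [[-6/5, -1/5, 2/5], [-1, 0, 1], [-2/5, -2/5, -1/5]].
det A = -3; the adjugate gives A⁻¹ = [[1/3, 0], [0, -1]].
N⁻¹T = [[12, 0], [-15, -2], [3, -4]].
W = (N⁻¹T)A⁻¹ = [[4, 0], [-5, 2], [1, 4]].

W = [[4, 0], [-5, 2], [1, 4]]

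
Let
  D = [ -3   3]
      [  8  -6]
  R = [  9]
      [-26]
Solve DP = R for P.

P = [[-4], [-1]]

D is on the left of P, so left-multiply by D⁻¹: P = D⁻¹R.
det D = -6, so D⁻¹ = [[1, 1/2], [4/3, 1/2]].
P = D⁻¹R = [[1, 1/2], [4/3, 1/2]] · [[9], [-26]] = [[-4], [-1]].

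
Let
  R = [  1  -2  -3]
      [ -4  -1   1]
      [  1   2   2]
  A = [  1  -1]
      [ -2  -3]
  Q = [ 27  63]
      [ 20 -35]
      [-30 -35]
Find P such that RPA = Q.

Isolating P: multiply by R⁻¹ from the left and A⁻¹ from the right, so P = R⁻¹QA⁻¹.
R has determinant -1; R⁻¹ = [[4, 2, 5], [-9, -5, -11], [7, 4, 9]].
det A = -5, so A⁻¹ = [[3/5, -1/5], [-2/5, -1/5]].
R⁻¹Q = [[-2, 7], [-13, -7], [-1, -14]].
P = (R⁻¹Q)A⁻¹ = [[-4, -1], [-5, 4], [5, 3]].

P = [[-4, -1], [-5, 4], [5, 3]]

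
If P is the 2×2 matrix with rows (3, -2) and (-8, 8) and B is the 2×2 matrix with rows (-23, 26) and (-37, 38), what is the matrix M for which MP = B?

M = [[3, 4], [1, 5]]

Right-multiplying both sides by P⁻¹ gives M = BP⁻¹.
det P = 8; the adjugate gives P⁻¹ = [[1, 1/4], [1, 3/8]].
M = BP⁻¹ = [[-23, 26], [-37, 38]] · [[1, 1/4], [1, 3/8]] = [[3, 4], [1, 5]].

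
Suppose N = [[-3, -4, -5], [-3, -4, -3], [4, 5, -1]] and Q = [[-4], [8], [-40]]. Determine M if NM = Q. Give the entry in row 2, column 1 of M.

-2

Left-multiplying both sides by N⁻¹ gives M = N⁻¹Q.
det N = -2, so N⁻¹ = [[-19/2, 29/2, 4], [15/2, -23/2, -3], [-1/2, 1/2, 0]].
M = N⁻¹Q = [[-19/2, 29/2, 4], [15/2, -23/2, -3], [-1/2, 1/2, 0]] · [[-4], [8], [-40]] = [[-6], [-2], [6]].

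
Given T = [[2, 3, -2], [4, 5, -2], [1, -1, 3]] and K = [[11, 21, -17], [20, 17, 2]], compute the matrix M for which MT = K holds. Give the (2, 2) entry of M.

3

Since T sits to the right of M, M = KT⁻¹.
T has determinant 2; T⁻¹ = [[13/2, -7/2, 2], [-7, 4, -2], [-9/2, 5/2, -1]].
M = KT⁻¹ = [[11, 21, -17], [20, 17, 2]] · [[13/2, -7/2, 2], [-7, 4, -2], [-9/2, 5/2, -1]] = [[1, 3, -3], [2, 3, 4]].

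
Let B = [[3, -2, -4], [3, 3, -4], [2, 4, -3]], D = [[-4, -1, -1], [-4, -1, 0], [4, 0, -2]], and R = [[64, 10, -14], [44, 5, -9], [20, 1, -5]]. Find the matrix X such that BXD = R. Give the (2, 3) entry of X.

Left-multiply by B⁻¹ and right-multiply by D⁻¹: X = B⁻¹RD⁻¹.
B has determinant -5; B⁻¹ = [[-7/5, 22/5, -4], [-1/5, 1/5, 0], [-6/5, 16/5, -3]].
det D = -4; the adjugate gives D⁻¹ = [[-1/2, 1/2, 1/4], [2, -3, -1], [-1, 1, 0]].
B⁻¹R = [[24, 4, 0], [-4, -1, 1], [4, 1, 3]].
X = (B⁻¹R)D⁻¹ = [[-4, 0, 2], [-1, 2, 0], [-3, 2, 0]].

0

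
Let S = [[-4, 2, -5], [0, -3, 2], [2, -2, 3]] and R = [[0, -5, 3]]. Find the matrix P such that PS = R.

P = [[1, 1, 2]]

S is on the right of P, so right-multiply by S⁻¹: P = RS⁻¹.
det S = -2, so S⁻¹ = [[5/2, -2, 11/2], [-2, 1, -4], [-3, 2, -6]].
P = RS⁻¹ = [[0, -5, 3]] · [[5/2, -2, 11/2], [-2, 1, -4], [-3, 2, -6]] = [[1, 1, 2]].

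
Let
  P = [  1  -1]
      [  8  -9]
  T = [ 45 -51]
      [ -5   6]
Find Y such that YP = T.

Right-multiplying both sides by P⁻¹ gives Y = TP⁻¹.
det P = -1, so P⁻¹ = [[9, -1], [8, -1]].
Y = TP⁻¹ = [[45, -51], [-5, 6]] · [[9, -1], [8, -1]] = [[-3, 6], [3, -1]].

Y = [[-3, 6], [3, -1]]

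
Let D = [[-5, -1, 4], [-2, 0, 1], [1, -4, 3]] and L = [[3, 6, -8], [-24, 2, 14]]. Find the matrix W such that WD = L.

Right-multiplying both sides by D⁻¹ gives W = LD⁻¹.
det D = 5, so D⁻¹ = [[4/5, -13/5, -1/5], [7/5, -19/5, -3/5], [8/5, -21/5, -2/5]].
W = LD⁻¹ = [[3, 6, -8], [-24, 2, 14]] · [[4/5, -13/5, -1/5], [7/5, -19/5, -3/5], [8/5, -21/5, -2/5]] = [[-2, 3, -1], [6, -4, -2]].

W = [[-2, 3, -1], [6, -4, -2]]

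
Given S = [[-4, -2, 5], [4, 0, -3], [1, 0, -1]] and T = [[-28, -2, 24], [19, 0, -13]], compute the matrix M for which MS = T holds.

M = [[1, -5, -4], [0, 6, -5]]

Right-multiplying both sides by S⁻¹ gives M = TS⁻¹.
det S = -2, so S⁻¹ = [[0, 1, -3], [-1/2, 1/2, -4], [0, 1, -4]].
M = TS⁻¹ = [[-28, -2, 24], [19, 0, -13]] · [[0, 1, -3], [-1/2, 1/2, -4], [0, 1, -4]] = [[1, -5, -4], [0, 6, -5]].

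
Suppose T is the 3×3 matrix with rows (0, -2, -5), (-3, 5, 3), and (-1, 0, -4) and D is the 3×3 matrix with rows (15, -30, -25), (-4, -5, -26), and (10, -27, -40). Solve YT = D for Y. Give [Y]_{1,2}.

-4

Since T sits to the right of Y, Y = DT⁻¹.
T has determinant 5; T⁻¹ = [[-4, -8/5, 19/5], [-3, -1, 3], [1, 2/5, -6/5]].
Y = DT⁻¹ = [[15, -30, -25], [-4, -5, -26], [10, -27, -40]] · [[-4, -8/5, 19/5], [-3, -1, 3], [1, 2/5, -6/5]] = [[5, -4, -3], [5, 1, 1], [1, -5, 5]].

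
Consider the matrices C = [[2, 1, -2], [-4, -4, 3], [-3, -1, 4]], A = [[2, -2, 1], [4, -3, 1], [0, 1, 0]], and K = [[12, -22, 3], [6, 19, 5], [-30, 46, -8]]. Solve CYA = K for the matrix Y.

Y = C⁻¹KA⁻¹ (apply C⁻¹ on the left and A⁻¹ on the right).
det C = -3; the adjugate gives C⁻¹ = [[13/3, 2/3, 5/3], [-7/3, -2/3, -2/3], [8/3, 1/3, 4/3]].
det A = 2; the adjugate gives A⁻¹ = [[-1/2, 1/2, 1/2], [0, 0, 1], [2, -1, 1]].
C⁻¹K = [[6, -6, 3], [-12, 8, -5], [-6, 9, -1]].
Y = (C⁻¹K)A⁻¹ = [[3, 0, 0], [-4, -1, -3], [1, -2, 5]].

Y = [[3, 0, 0], [-4, -1, -3], [1, -2, 5]]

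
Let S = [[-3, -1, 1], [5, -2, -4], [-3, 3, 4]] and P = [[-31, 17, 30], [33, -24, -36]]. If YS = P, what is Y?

Y = [[2, -2, 5], [0, 3, -6]]

S is on the right of Y, so right-multiply by S⁻¹: Y = PS⁻¹.
det S = 5; the adjugate gives S⁻¹ = [[4/5, 7/5, 6/5], [-8/5, -9/5, -7/5], [9/5, 12/5, 11/5]].
Y = PS⁻¹ = [[-31, 17, 30], [33, -24, -36]] · [[4/5, 7/5, 6/5], [-8/5, -9/5, -7/5], [9/5, 12/5, 11/5]] = [[2, -2, 5], [0, 3, -6]].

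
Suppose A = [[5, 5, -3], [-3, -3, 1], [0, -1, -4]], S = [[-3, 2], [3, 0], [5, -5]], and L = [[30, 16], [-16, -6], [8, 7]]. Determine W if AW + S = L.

AW = L − S = [[33, 14], [-19, -6], [3, 12]].
A is on the left of W, so left-multiply by A⁻¹: W = A⁻¹(L − S).
det A = -4; the adjugate gives A⁻¹ = [[-13/4, -23/4, 1], [3, 5, -1], [-3/4, -5/4, 0]].
W = A⁻¹(L − S) = [[5, 1], [1, 0], [-1, -3]].

W = [[5, 1], [1, 0], [-1, -3]]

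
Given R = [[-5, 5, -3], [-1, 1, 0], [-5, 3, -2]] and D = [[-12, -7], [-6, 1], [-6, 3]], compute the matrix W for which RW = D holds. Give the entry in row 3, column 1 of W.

-6

R is on the left of W, so left-multiply by R⁻¹: W = R⁻¹D.
det R = -6, so R⁻¹ = [[1/3, -1/6, -1/2], [1/3, 5/6, -1/2], [-1/3, 5/3, 0]].
W = R⁻¹D = [[1/3, -1/6, -1/2], [1/3, 5/6, -1/2], [-1/3, 5/3, 0]] · [[-12, -7], [-6, 1], [-6, 3]] = [[0, -4], [-6, -3], [-6, 4]].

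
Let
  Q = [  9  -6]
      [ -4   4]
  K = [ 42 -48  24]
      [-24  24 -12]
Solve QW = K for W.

Q is on the left of W, so left-multiply by Q⁻¹: W = Q⁻¹K.
det Q = 12, so Q⁻¹ = [[1/3, 1/2], [1/3, 3/4]].
W = Q⁻¹K = [[1/3, 1/2], [1/3, 3/4]] · [[42, -48, 24], [-24, 24, -12]] = [[2, -4, 2], [-4, 2, -1]].

W = [[2, -4, 2], [-4, 2, -1]]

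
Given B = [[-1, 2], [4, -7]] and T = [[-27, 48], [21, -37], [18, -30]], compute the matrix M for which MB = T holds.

M = [[3, -6], [-1, 5], [6, 6]]

Right-multiplying both sides by B⁻¹ gives M = TB⁻¹.
B has determinant -1; B⁻¹ = [[7, 2], [4, 1]].
M = TB⁻¹ = [[-27, 48], [21, -37], [18, -30]] · [[7, 2], [4, 1]] = [[3, -6], [-1, 5], [6, 6]].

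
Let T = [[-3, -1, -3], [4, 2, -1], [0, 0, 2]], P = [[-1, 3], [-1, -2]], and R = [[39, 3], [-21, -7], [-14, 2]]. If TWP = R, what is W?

W = [[1, 3], [3, 3], [3, 4]]

Left-multiply by T⁻¹ and right-multiply by P⁻¹: W = T⁻¹RP⁻¹.
det T = -4; the adjugate gives T⁻¹ = [[-1, -1/2, -7/4], [2, 3/2, 15/4], [0, 0, 1/2]].
det P = 5, so P⁻¹ = [[-2/5, -3/5], [1/5, -1/5]].
T⁻¹R = [[-4, -3], [-6, 3], [-7, 1]].
W = (T⁻¹R)P⁻¹ = [[1, 3], [3, 3], [3, 4]].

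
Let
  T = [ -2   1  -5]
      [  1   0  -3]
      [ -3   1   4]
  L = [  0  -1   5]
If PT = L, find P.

P = [[0, -3, -1]]

Since T sits to the right of P, P = LT⁻¹.
det T = -6; the adjugate gives T⁻¹ = [[-1/2, 3/2, 1/2], [-5/6, 23/6, 11/6], [-1/6, 1/6, 1/6]].
P = LT⁻¹ = [[0, -1, 5]] · [[-1/2, 3/2, 1/2], [-5/6, 23/6, 11/6], [-1/6, 1/6, 1/6]] = [[0, -3, -1]].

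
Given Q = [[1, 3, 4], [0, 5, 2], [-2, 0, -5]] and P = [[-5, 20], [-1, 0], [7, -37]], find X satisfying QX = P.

X = [[4, 6], [1, -2], [-3, 5]]

Q is on the left of X, so left-multiply by Q⁻¹: X = Q⁻¹P.
det Q = 3; the adjugate gives Q⁻¹ = [[-25/3, 5, -14/3], [-4/3, 1, -2/3], [10/3, -2, 5/3]].
X = Q⁻¹P = [[-25/3, 5, -14/3], [-4/3, 1, -2/3], [10/3, -2, 5/3]] · [[-5, 20], [-1, 0], [7, -37]] = [[4, 6], [1, -2], [-3, 5]].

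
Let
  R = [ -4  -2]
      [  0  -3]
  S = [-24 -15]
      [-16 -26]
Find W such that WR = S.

R is on the right of W, so right-multiply by R⁻¹: W = SR⁻¹.
det R = 12; the adjugate gives R⁻¹ = [[-1/4, 1/6], [0, -1/3]].
W = SR⁻¹ = [[-24, -15], [-16, -26]] · [[-1/4, 1/6], [0, -1/3]] = [[6, 1], [4, 6]].

W = [[6, 1], [4, 6]]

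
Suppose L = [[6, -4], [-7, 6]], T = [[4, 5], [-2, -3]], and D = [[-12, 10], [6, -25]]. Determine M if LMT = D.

M = [[-4, -5], [1, 5]]

Left-multiply by L⁻¹ and right-multiply by T⁻¹: M = L⁻¹DT⁻¹.
det L = 8, so L⁻¹ = [[3/4, 1/2], [7/8, 3/4]].
det T = -2, so T⁻¹ = [[3/2, 5/2], [-1, -2]].
L⁻¹D = [[-6, -5], [-6, -10]].
M = (L⁻¹D)T⁻¹ = [[-4, -5], [1, 5]].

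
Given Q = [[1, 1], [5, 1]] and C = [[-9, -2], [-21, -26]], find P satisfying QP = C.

P = [[-3, -6], [-6, 4]]

Left-multiplying both sides by Q⁻¹ gives P = Q⁻¹C.
det Q = -4; the adjugate gives Q⁻¹ = [[-1/4, 1/4], [5/4, -1/4]].
P = Q⁻¹C = [[-1/4, 1/4], [5/4, -1/4]] · [[-9, -2], [-21, -26]] = [[-3, -6], [-6, 4]].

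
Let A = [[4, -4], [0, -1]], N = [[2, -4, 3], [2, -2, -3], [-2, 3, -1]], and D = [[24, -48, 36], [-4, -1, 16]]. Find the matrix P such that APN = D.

Isolating P: multiply by A⁻¹ from the left and N⁻¹ from the right, so P = A⁻¹DN⁻¹.
det A = -4, so A⁻¹ = [[1/4, -1], [0, -1]].
det N = -4, so N⁻¹ = [[-11/4, -5/4, -9/2], [-2, -1, -3], [-1/2, -1/2, -1]].
A⁻¹D = [[10, -11, -7], [4, 1, -16]].
P = (A⁻¹D)N⁻¹ = [[-2, 2, -5], [-5, 2, -5]].

P = [[-2, 2, -5], [-5, 2, -5]]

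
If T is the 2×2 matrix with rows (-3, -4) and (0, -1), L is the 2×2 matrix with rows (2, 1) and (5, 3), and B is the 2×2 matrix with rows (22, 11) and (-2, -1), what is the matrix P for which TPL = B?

P = [[-5, 0], [1, 0]]

Left-multiply by T⁻¹ and right-multiply by L⁻¹: P = T⁻¹BL⁻¹.
det T = 3; the adjugate gives T⁻¹ = [[-1/3, 4/3], [0, -1]].
det L = 1; the adjugate gives L⁻¹ = [[3, -1], [-5, 2]].
T⁻¹B = [[-10, -5], [2, 1]].
P = (T⁻¹B)L⁻¹ = [[-5, 0], [1, 0]].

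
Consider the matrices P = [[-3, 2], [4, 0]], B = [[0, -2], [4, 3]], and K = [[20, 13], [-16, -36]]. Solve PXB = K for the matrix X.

X = [[3, -1], [5, 1]]

Left-multiply by P⁻¹ and right-multiply by B⁻¹: X = P⁻¹KB⁻¹.
det P = -8; the adjugate gives P⁻¹ = [[0, 1/4], [1/2, 3/8]].
det B = 8, so B⁻¹ = [[3/8, 1/4], [-1/2, 0]].
P⁻¹K = [[-4, -9], [4, -7]].
X = (P⁻¹K)B⁻¹ = [[3, -1], [5, 1]].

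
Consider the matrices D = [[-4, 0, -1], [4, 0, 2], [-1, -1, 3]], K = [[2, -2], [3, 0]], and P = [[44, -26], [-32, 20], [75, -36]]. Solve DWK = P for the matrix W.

W = [[-4, -2], [-5, -5], [3, 2]]

Left-multiply by D⁻¹ and right-multiply by K⁻¹: W = D⁻¹PK⁻¹.
det D = -4; the adjugate gives D⁻¹ = [[-1/2, -1/4, 0], [7/2, 13/4, -1], [1, 1, 0]].
K has determinant 6; K⁻¹ = [[0, 1/3], [-1/2, 1/3]].
D⁻¹P = [[-14, 8], [-25, 10], [12, -6]].
W = (D⁻¹P)K⁻¹ = [[-4, -2], [-5, -5], [3, 2]].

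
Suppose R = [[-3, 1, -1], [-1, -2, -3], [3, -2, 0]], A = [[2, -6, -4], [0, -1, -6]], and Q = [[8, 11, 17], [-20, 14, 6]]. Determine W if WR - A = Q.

W = [[-1, -4, 1], [3, -1, -4]]

WR = Q + A = [[10, 5, 13], [-20, 13, 0]].
R is on the right of W, so right-multiply by R⁻¹: W = (Q + A)R⁻¹.
det R = 1; the adjugate gives R⁻¹ = [[-6, 2, -5], [-9, 3, -8], [8, -3, 7]].
W = (Q + A)R⁻¹ = [[-1, -4, 1], [3, -1, -4]].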